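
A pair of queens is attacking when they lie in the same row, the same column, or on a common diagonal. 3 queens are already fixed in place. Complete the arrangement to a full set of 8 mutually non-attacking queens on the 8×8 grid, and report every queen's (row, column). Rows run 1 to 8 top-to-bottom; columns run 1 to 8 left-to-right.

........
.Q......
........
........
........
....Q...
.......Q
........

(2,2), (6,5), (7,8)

Row 1: attacked by (2,2)→{1,2,3}; (6,5)→{5}; (7,8)→{2,8}. Safe: 4, 6, 7. Place at column 6.
Row 3: attacked by (1,6)→{4,6,8}; (2,2)→{1,2,3}; (6,5)→{2,5,8}; (7,8)→{4,8}. Safe: 7. Place at column 7.
Row 4: attacked by (1,6)→{3,6}; (2,2)→{2,4}; (3,7)→{6,7,8}; (6,5)→{3,5,7}; (7,8)→{5,8}. Safe: 1. Place at column 1.
Row 5: attacked by (1,6)→{2,6}; (2,2)→{2,5}; (3,7)→{5,7}; (4,1)→{1,2}; (6,5)→{4,5,6}; (7,8)→{6,8}. Safe: 3. Place at column 3.
Row 8: attacked by (1,6)→{6}; (2,2)→{2,8}; (3,7)→{2,7}; (4,1)→{1,5}; (5,3)→{3,6}; (6,5)→{3,5,7}; (7,8)→{7,8}. Safe: 4. Place at column 4.
Columns [6, 2, 7, 1, 3, 5, 8, 4], r−c [-5, 0, -4, 3, 2, 1, -1, 4], r+c [7, 4, 10, 5, 8, 11, 15, 12] are all distinct, so no two queens attack.

(1,6) (2,2) (3,7) (4,1) (5,3) (6,5) (7,8) (8,4)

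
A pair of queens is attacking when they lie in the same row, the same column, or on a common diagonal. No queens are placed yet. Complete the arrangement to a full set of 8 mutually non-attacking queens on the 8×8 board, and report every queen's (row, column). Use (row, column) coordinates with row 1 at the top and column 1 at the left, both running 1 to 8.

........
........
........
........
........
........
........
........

(1,5) (2,1) (3,4) (4,6) (5,8) (6,2) (7,7) (8,3)

Row 1: Safe: 1, 2, 3, 4, 5, 6, 7, 8. Place at column 5.
Row 2: attacked by (1,5)→{4,5,6}. Safe: 1, 2, 3, 7, 8. Place at column 1.
Row 3: attacked by (1,5)→{3,5,7}; (2,1)→{1,2}. Safe: 4, 6, 8. Place at column 4.
Row 4: attacked by (1,5)→{2,5,8}; (2,1)→{1,3}; (3,4)→{3,4,5}. Safe: 6, 7. Place at column 6.
Row 5: attacked by (1,5)→{1,5}; (2,1)→{1,4}; (3,4)→{2,4,6}; (4,6)→{5,6,7}. Safe: 3, 8. Place at column 8.
Row 6: attacked by (1,5)→{5}; (2,1)→{1,5}; (3,4)→{1,4,7}; (4,6)→{4,6,8}; (5,8)→{7,8}. Safe: 2, 3. Place at column 2.
Row 7: attacked by (1,5)→{5}; (2,1)→{1,6}; (3,4)→{4,8}; (4,6)→{3,6}; (5,8)→{6,8}; (6,2)→{1,2,3}. Safe: 7. Place at column 7.
Row 8: attacked by (1,5)→{5}; (2,1)→{1,7}; (3,4)→{4}; (4,6)→{2,6}; (5,8)→{5,8}; (6,2)→{2,4}; (7,7)→{6,7,8}. Safe: 3. Place at column 3.
Columns [5, 1, 4, 6, 8, 2, 7, 3], r−c [-4, 1, -1, -2, -3, 4, 0, 5], r+c [6, 3, 7, 10, 13, 8, 14, 11] are all distinct, so no two queens attack.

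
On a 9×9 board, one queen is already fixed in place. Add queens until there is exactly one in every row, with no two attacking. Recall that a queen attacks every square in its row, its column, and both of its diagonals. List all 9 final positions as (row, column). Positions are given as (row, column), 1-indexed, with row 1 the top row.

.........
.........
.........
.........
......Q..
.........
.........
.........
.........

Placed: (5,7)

(1,5) (2,8) (3,1) (4,4) (5,7) (6,3) (7,6) (8,9) (9,2)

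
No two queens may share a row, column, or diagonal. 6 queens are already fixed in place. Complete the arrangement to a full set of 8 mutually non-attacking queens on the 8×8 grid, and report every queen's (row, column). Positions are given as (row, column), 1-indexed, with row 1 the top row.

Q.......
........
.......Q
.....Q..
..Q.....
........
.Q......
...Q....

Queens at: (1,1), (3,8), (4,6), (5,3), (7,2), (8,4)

(1,1) (2,5) (3,8) (4,6) (5,3) (6,7) (7,2) (8,4)

Row 2: attacked by (1,1)→{1,2}; (3,8)→{7,8}; (4,6)→{4,6,8}; (5,3)→{3,6}; (7,2)→{2,7}; (8,4)→{4}. Safe: 5. Place at column 5.
Row 6: attacked by (1,1)→{1,6}; (2,5)→{1,5}; (3,8)→{5,8}; (4,6)→{4,6,8}; (5,3)→{2,3,4}; (7,2)→{1,2,3}; (8,4)→{2,4,6}. Safe: 7. Place at column 7.
Columns [1, 5, 8, 6, 3, 7, 2, 4], r−c [0, -3, -5, -2, 2, -1, 5, 4], r+c [2, 7, 11, 10, 8, 13, 9, 12] are all distinct, so no two queens attack.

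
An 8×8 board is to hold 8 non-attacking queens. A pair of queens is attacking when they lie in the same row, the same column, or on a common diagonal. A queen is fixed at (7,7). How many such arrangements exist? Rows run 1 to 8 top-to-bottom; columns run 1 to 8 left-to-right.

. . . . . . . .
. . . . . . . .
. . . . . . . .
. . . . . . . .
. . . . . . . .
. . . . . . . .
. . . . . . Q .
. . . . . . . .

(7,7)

16

Branch on row 1: col 2 → 3; col 3 → 5; col 4 → 2; col 5 → 1; col 6 → 3; col 8 → 2.
Sum: 3 + 5 + 2 + 1 + 3 + 2 = 16.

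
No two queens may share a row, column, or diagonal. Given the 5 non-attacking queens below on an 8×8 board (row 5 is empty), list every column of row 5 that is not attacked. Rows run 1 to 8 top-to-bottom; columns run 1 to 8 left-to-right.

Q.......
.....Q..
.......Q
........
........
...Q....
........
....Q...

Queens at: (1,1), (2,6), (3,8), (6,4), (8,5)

(1,1) attacks row 5 at column 1 and diagonals 5.
(2,6) attacks row 5 at column 6 and diagonals 3.
(3,8) attacks row 5 at column 8 and diagonals 6.
(6,4) attacks row 5 at column 4 and diagonals 3, 5.
(8,5) attacks row 5 at column 5 and diagonals 2, 8.
Attacked columns: {1, 2, 3, 4, 5, 6, 8}. Safe: {7}.

columns 7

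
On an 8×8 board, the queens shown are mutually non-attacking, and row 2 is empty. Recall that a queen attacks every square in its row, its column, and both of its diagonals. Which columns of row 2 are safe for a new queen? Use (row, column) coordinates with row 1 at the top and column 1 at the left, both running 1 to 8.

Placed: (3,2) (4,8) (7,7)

columns 4, 5

(3,2) attacks row 2 at column 2 and diagonals 1, 3.
(4,8) attacks row 2 at column 8 and diagonals 6.
(7,7) attacks row 2 at column 7 and diagonals 2.
Attacked columns: {1, 2, 3, 6, 7, 8}. Safe: {4, 5}.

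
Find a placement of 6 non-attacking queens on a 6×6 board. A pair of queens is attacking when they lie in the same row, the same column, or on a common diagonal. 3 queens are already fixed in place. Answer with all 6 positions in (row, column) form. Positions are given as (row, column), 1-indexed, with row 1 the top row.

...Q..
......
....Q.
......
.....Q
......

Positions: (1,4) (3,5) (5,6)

(1,4) (2,1) (3,5) (4,2) (5,6) (6,3)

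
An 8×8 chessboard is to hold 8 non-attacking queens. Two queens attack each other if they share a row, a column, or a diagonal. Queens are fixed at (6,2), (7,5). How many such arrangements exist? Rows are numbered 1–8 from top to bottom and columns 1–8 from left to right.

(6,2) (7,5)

2

Branch on row 1: col 1 → 1; col 3 → 0; col 4 → 0; col 6 → 1; col 8 → 0.
Sum: 1 + 0 + 0 + 1 + 0 = 2.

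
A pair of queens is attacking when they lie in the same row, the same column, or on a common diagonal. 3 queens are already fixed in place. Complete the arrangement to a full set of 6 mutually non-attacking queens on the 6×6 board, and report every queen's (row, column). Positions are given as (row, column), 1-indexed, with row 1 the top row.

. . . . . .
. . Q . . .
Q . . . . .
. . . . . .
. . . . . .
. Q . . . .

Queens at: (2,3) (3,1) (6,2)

Row 1: attacked by (2,3)→{2,3,4}; (3,1)→{1,3}; (6,2)→{2}. Safe: 5, 6. Place at column 5.
Row 4: attacked by (1,5)→{2,5}; (2,3)→{1,3,5}; (3,1)→{1,2}; (6,2)→{2,4}. Safe: 6. Place at column 6.
Row 5: attacked by (1,5)→{1,5}; (2,3)→{3,6}; (3,1)→{1,3}; (4,6)→{5,6}; (6,2)→{1,2,3}. Safe: 4. Place at column 4.
Columns [5, 3, 1, 6, 4, 2], r−c [-4, -1, 2, -2, 1, 4], r+c [6, 5, 4, 10, 9, 8] are all distinct, so no two queens attack.

(1,5) (2,3) (3,1) (4,6) (5,4) (6,2)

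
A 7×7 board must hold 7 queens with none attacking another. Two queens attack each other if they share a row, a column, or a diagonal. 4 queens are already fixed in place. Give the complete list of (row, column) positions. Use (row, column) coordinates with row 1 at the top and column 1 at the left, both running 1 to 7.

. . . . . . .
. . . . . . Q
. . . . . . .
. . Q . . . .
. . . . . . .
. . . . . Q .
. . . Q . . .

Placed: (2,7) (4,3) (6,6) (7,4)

Row 1: attacked by (2,7)→{6,7}; (4,3)→{3,6}; (6,6)→{1,6}; (7,4)→{4}. Safe: 2, 5. Place at column 2.
Row 3: attacked by (1,2)→{2,4}; (2,7)→{6,7}; (4,3)→{2,3,4}; (6,6)→{3,6}; (7,4)→{4}. Safe: 1, 5. Place at column 5.
Row 5: attacked by (1,2)→{2,6}; (2,7)→{4,7}; (3,5)→{3,5,7}; (4,3)→{2,3,4}; (6,6)→{5,6,7}; (7,4)→{2,4,6}. Safe: 1. Place at column 1.
Columns [2, 7, 5, 3, 1, 6, 4], r−c [-1, -5, -2, 1, 4, 0, 3], r+c [3, 9, 8, 7, 6, 12, 11] are all distinct, so no two queens attack.

(1,2) (2,7) (3,5) (4,3) (5,1) (6,6) (7,4)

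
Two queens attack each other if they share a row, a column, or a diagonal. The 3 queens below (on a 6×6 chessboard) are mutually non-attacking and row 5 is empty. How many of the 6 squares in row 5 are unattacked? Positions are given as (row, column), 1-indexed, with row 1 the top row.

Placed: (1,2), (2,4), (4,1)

(1,2) attacks row 5 at column 2 and diagonals 6.
(2,4) attacks row 5 at column 4 and diagonals 1.
(4,1) attacks row 5 at column 1 and diagonals 2.
Attacked columns: {1, 2, 4, 6}. Safe: {3, 5}.

2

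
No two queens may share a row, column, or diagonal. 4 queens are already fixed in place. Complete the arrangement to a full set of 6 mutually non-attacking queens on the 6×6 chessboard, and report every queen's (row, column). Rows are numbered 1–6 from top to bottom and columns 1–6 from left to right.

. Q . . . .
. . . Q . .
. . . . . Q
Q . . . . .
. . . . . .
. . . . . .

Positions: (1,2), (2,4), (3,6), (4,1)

Row 5: attacked by (1,2)→{2,6}; (2,4)→{1,4}; (3,6)→{4,6}; (4,1)→{1,2}. Safe: 3, 5. Place at column 3.
Row 6: attacked by (1,2)→{2}; (2,4)→{4}; (3,6)→{3,6}; (4,1)→{1,3}; (5,3)→{2,3,4}. Safe: 5. Place at column 5.
Columns [2, 4, 6, 1, 3, 5], r−c [-1, -2, -3, 3, 2, 1], r+c [3, 6, 9, 5, 8, 11] are all distinct, so no two queens attack.

(1,2) (2,4) (3,6) (4,1) (5,3) (6,5)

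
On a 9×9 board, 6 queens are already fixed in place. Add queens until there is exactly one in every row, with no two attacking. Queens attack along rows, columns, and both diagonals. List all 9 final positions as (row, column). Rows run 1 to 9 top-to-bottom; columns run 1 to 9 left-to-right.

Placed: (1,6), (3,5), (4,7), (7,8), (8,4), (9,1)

Row 2: attacked by (1,6)→{5,6,7}; (3,5)→{4,5,6}; (4,7)→{5,7,9}; (7,8)→{3,8}; (8,4)→{4}; (9,1)→{1,8}. Safe: 2. Place at column 2.
Row 5: attacked by (1,6)→{2,6}; (2,2)→{2,5}; (3,5)→{3,5,7}; (4,7)→{6,7,8}; (7,8)→{6,8}; (8,4)→{1,4,7}; (9,1)→{1,5}. Safe: 9. Place at column 9.
Row 6: attacked by (1,6)→{1,6}; (2,2)→{2,6}; (3,5)→{2,5,8}; (4,7)→{5,7,9}; (5,9)→{8,9}; (7,8)→{7,8,9}; (8,4)→{2,4,6}; (9,1)→{1,4}. Safe: 3. Place at column 3.
Columns [6, 2, 5, 7, 9, 3, 8, 4, 1], r−c [-5, 0, -2, -3, -4, 3, -1, 4, 8], r+c [7, 4, 8, 11, 14, 9, 15, 12, 10] are all distinct, so no two queens attack.

(1,6) (2,2) (3,5) (4,7) (5,9) (6,3) (7,8) (8,4) (9,1)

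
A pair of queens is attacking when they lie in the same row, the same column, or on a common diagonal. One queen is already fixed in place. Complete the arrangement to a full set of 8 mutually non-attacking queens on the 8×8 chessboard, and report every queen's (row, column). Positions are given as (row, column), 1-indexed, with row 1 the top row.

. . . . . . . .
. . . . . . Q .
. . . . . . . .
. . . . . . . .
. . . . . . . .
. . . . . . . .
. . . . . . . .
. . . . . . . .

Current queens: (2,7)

Row 1: attacked by (2,7)→{6,7,8}. Safe: 1, 2, 3, 4, 5. Place at column 1.
Row 3: attacked by (1,1)→{1,3}; (2,7)→{6,7,8}. Safe: 2, 4, 5. Place at column 5.
Row 4: attacked by (1,1)→{1,4}; (2,7)→{5,7}; (3,5)→{4,5,6}. Safe: 2, 3, 8. Place at column 8.
Row 5: attacked by (1,1)→{1,5}; (2,7)→{4,7}; (3,5)→{3,5,7}; (4,8)→{7,8}. Safe: 2, 6. Place at column 2.
Row 6: attacked by (1,1)→{1,6}; (2,7)→{3,7}; (3,5)→{2,5,8}; (4,8)→{6,8}; (5,2)→{1,2,3}. Safe: 4. Place at column 4.
Row 7: attacked by (1,1)→{1,7}; (2,7)→{2,7}; (3,5)→{1,5}; (4,8)→{5,8}; (5,2)→{2,4}; (6,4)→{3,4,5}. Safe: 6. Place at column 6.
Row 8: attacked by (1,1)→{1,8}; (2,7)→{1,7}; (3,5)→{5}; (4,8)→{4,8}; (5,2)→{2,5}; (6,4)→{2,4,6}; (7,6)→{5,6,7}. Safe: 3. Place at column 3.
Columns [1, 7, 5, 8, 2, 4, 6, 3], r−c [0, -5, -2, -4, 3, 2, 1, 5], r+c [2, 9, 8, 12, 7, 10, 13, 11] are all distinct, so no two queens attack.

(1,1) (2,7) (3,5) (4,8) (5,2) (6,4) (7,6) (8,3)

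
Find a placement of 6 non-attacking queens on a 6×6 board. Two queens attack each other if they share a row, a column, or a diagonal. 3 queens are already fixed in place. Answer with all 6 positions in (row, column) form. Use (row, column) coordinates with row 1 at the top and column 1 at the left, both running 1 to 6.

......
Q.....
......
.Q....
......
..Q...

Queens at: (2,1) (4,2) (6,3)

Row 1: attacked by (2,1)→{1,2}; (4,2)→{2,5}; (6,3)→{3}. Safe: 4, 6. Place at column 4.
Row 3: attacked by (1,4)→{2,4,6}; (2,1)→{1,2}; (4,2)→{1,2,3}; (6,3)→{3,6}. Safe: 5. Place at column 5.
Row 5: attacked by (1,4)→{4}; (2,1)→{1,4}; (3,5)→{3,5}; (4,2)→{1,2,3}; (6,3)→{2,3,4}. Safe: 6. Place at column 6.
Columns [4, 1, 5, 2, 6, 3], r−c [-3, 1, -2, 2, -1, 3], r+c [5, 3, 8, 6, 11, 9] are all distinct, so no two queens attack.

(1,4) (2,1) (3,5) (4,2) (5,6) (6,3)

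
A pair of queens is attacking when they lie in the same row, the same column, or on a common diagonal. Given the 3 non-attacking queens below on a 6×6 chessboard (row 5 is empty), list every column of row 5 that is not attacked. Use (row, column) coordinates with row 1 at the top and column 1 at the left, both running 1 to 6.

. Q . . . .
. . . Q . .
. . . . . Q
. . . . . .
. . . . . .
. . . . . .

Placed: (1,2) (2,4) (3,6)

(1,2) attacks row 5 at column 2 and diagonals 6.
(2,4) attacks row 5 at column 4 and diagonals 1.
(3,6) attacks row 5 at column 6 and diagonals 4.
Attacked columns: {1, 2, 4, 6}. Safe: {3, 5}.

columns 3, 5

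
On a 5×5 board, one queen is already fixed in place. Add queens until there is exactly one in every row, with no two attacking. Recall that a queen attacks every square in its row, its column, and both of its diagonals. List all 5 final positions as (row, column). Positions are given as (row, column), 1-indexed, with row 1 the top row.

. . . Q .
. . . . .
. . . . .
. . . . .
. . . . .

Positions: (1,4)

(1,4) (2,1) (3,3) (4,5) (5,2)

Row 2: attacked by (1,4)→{3,4,5}. Safe: 1, 2. Place at column 1.
Row 3: attacked by (1,4)→{2,4}; (2,1)→{1,2}. Safe: 3, 5. Place at column 3.
Row 4: attacked by (1,4)→{1,4}; (2,1)→{1,3}; (3,3)→{2,3,4}. Safe: 5. Place at column 5.
Row 5: attacked by (1,4)→{4}; (2,1)→{1,4}; (3,3)→{1,3,5}; (4,5)→{4,5}. Safe: 2. Place at column 2.
Columns [4, 1, 3, 5, 2], r−c [-3, 1, 0, -1, 3], r+c [5, 3, 6, 9, 7] are all distinct, so no two queens attack.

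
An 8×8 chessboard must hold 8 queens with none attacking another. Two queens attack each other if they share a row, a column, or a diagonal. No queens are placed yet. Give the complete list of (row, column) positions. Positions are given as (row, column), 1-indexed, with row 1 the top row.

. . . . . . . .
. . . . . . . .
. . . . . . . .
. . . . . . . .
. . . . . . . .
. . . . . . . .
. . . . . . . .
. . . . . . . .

(1,6) (2,1) (3,5) (4,2) (5,8) (6,3) (7,7) (8,4)

Row 1: Safe: 1, 2, 3, 4, 5, 6, 7, 8. Place at column 6.
Row 2: attacked by (1,6)→{5,6,7}. Safe: 1, 2, 3, 4, 8. Place at column 1.
Row 3: attacked by (1,6)→{4,6,8}; (2,1)→{1,2}. Safe: 3, 5, 7. Place at column 5.
Row 4: attacked by (1,6)→{3,6}; (2,1)→{1,3}; (3,5)→{4,5,6}. Safe: 2, 7, 8. Place at column 2.
Row 5: attacked by (1,6)→{2,6}; (2,1)→{1,4}; (3,5)→{3,5,7}; (4,2)→{1,2,3}. Safe: 8. Place at column 8.
Row 6: attacked by (1,6)→{1,6}; (2,1)→{1,5}; (3,5)→{2,5,8}; (4,2)→{2,4}; (5,8)→{7,8}. Safe: 3. Place at column 3.
Row 7: attacked by (1,6)→{6}; (2,1)→{1,6}; (3,5)→{1,5}; (4,2)→{2,5}; (5,8)→{6,8}; (6,3)→{2,3,4}. Safe: 7. Place at column 7.
Row 8: attacked by (1,6)→{6}; (2,1)→{1,7}; (3,5)→{5}; (4,2)→{2,6}; (5,8)→{5,8}; (6,3)→{1,3,5}; (7,7)→{6,7,8}. Safe: 4. Place at column 4.
Columns [6, 1, 5, 2, 8, 3, 7, 4], r−c [-5, 1, -2, 2, -3, 3, 0, 4], r+c [7, 3, 8, 6, 13, 9, 14, 12] are all distinct, so no two queens attack.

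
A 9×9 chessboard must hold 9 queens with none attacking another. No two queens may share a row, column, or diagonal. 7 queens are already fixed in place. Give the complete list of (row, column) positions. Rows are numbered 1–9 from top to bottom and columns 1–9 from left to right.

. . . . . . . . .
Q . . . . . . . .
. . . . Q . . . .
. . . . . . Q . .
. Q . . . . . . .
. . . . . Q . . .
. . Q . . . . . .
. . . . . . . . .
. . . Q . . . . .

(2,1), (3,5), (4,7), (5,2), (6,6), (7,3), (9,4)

(1,8) (2,1) (3,5) (4,7) (5,2) (6,6) (7,3) (8,9) (9,4)

Row 1: attacked by (2,1)→{1,2}; (3,5)→{3,5,7}; (4,7)→{4,7}; (5,2)→{2,6}; (6,6)→{1,6}; (7,3)→{3,9}; (9,4)→{4}. Safe: 8. Place at column 8.
Row 8: attacked by (1,8)→{1,8}; (2,1)→{1,7}; (3,5)→{5}; (4,7)→{3,7}; (5,2)→{2,5}; (6,6)→{4,6,8}; (7,3)→{2,3,4}; (9,4)→{3,4,5}. Safe: 9. Place at column 9.
Columns [8, 1, 5, 7, 2, 6, 3, 9, 4], r−c [-7, 1, -2, -3, 3, 0, 4, -1, 5], r+c [9, 3, 8, 11, 7, 12, 10, 17, 13] are all distinct, so no two queens attack.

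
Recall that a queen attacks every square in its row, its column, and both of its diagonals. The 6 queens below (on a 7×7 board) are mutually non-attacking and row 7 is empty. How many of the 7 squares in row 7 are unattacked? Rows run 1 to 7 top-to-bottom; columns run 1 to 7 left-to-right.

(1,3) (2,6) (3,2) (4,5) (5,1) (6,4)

(1,3) attacks row 7 at column 3.
(2,6) attacks row 7 at column 6 and diagonals 1.
(3,2) attacks row 7 at column 2 and diagonals 6.
(4,5) attacks row 7 at column 5 and diagonals 2.
(5,1) attacks row 7 at column 1 and diagonals 3.
(6,4) attacks row 7 at column 4 and diagonals 3, 5.
Attacked columns: {1, 2, 3, 4, 5, 6}. Safe: {7}.

1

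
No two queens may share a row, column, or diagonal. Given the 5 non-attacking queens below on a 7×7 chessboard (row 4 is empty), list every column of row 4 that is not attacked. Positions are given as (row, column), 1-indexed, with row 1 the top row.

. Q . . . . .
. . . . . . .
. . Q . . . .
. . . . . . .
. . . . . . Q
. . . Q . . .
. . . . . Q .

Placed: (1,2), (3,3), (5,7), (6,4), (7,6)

columns 1

(1,2) attacks row 4 at column 2 and diagonals 5.
(3,3) attacks row 4 at column 3 and diagonals 2, 4.
(5,7) attacks row 4 at column 7 and diagonals 6.
(6,4) attacks row 4 at column 4 and diagonals 2, 6.
(7,6) attacks row 4 at column 6 and diagonals 3.
Attacked columns: {2, 3, 4, 5, 6, 7}. Safe: {1}.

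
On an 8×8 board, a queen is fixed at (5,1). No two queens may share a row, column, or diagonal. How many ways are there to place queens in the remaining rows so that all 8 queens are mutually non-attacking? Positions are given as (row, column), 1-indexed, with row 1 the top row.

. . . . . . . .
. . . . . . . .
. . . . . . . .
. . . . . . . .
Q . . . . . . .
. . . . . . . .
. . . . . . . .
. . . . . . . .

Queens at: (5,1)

18

Branch on row 1: col 2 → 3; col 3 → 4; col 4 → 5; col 6 → 4; col 7 → 1; col 8 → 1.
Sum: 3 + 4 + 5 + 4 + 1 + 1 = 18.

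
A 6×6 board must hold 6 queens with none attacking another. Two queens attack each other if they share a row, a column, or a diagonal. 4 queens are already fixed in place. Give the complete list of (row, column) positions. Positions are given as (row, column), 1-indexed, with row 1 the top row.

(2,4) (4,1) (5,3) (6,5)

(1,2) (2,4) (3,6) (4,1) (5,3) (6,5)

Row 1: attacked by (2,4)→{3,4,5}; (4,1)→{1,4}; (5,3)→{3}; (6,5)→{5}. Safe: 2, 6. Place at column 2.
Row 3: attacked by (1,2)→{2,4}; (2,4)→{3,4,5}; (4,1)→{1,2}; (5,3)→{1,3,5}; (6,5)→{2,5}. Safe: 6. Place at column 6.
Columns [2, 4, 6, 1, 3, 5], r−c [-1, -2, -3, 3, 2, 1], r+c [3, 6, 9, 5, 8, 11] are all distinct, so no two queens attack.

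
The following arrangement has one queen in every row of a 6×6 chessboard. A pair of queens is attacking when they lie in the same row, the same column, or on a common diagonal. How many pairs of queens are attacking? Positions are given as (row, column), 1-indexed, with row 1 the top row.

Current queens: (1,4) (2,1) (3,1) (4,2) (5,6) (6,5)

Same column: (2,1)–(3,1) (column 1).
Same diagonal: (2,1)–(6,5) (|2−6| = |1−5| = 4); (3,1)–(4,2) (|3−4| = |1−2| = 1); (5,6)–(6,5) (|5−6| = |6−5| = 1).
Total attacking pairs: 4.

4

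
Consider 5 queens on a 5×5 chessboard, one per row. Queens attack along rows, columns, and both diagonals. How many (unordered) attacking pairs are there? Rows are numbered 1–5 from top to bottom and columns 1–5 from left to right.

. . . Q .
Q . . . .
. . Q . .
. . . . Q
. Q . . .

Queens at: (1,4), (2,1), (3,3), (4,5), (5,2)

All columns are distinct and no two queens satisfy |Δrow| = |Δcol|, so no pair attacks.

0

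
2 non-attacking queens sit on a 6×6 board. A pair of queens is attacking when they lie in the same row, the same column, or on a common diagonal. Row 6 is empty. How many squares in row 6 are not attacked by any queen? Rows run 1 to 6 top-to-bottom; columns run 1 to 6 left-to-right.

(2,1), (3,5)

3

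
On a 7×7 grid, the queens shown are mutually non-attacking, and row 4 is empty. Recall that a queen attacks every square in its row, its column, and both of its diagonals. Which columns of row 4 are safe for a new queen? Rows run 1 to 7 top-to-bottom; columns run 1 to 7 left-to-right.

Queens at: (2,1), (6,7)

columns 2, 4, 6

(2,1) attacks row 4 at column 1 and diagonals 3.
(6,7) attacks row 4 at column 7 and diagonals 5.
Attacked columns: {1, 3, 5, 7}. Safe: {2, 4, 6}.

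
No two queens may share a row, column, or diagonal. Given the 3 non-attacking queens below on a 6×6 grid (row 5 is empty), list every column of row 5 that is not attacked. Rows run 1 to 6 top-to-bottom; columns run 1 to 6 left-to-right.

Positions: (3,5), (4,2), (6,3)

(3,5) attacks row 5 at column 5 and diagonals 3.
(4,2) attacks row 5 at column 2 and diagonals 1, 3.
(6,3) attacks row 5 at column 3 and diagonals 2, 4.
Attacked columns: {1, 2, 3, 4, 5}. Safe: {6}.

columns 6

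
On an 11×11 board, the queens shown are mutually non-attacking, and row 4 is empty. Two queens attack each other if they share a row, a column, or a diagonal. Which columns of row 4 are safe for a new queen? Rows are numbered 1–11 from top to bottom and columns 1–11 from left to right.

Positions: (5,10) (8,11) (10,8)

columns 1, 3, 4, 5, 6

(5,10) attacks row 4 at column 10 and diagonals 9, 11.
(8,11) attacks row 4 at column 11 and diagonals 7.
(10,8) attacks row 4 at column 8 and diagonals 2.
Attacked columns: {2, 7, 8, 9, 10, 11}. Safe: {1, 3, 4, 5, 6}.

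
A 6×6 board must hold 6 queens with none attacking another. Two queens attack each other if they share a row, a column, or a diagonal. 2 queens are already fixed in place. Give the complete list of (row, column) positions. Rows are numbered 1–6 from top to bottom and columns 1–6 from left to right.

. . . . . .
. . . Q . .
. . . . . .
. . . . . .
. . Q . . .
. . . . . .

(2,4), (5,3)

Row 1: attacked by (2,4)→{3,4,5}; (5,3)→{3}. Safe: 1, 2, 6. Place at column 2.
Row 3: attacked by (1,2)→{2,4}; (2,4)→{3,4,5}; (5,3)→{1,3,5}. Safe: 6. Place at column 6.
Row 4: attacked by (1,2)→{2,5}; (2,4)→{2,4,6}; (3,6)→{5,6}; (5,3)→{2,3,4}. Safe: 1. Place at column 1.
Row 6: attacked by (1,2)→{2}; (2,4)→{4}; (3,6)→{3,6}; (4,1)→{1,3}; (5,3)→{2,3,4}. Safe: 5. Place at column 5.
Columns [2, 4, 6, 1, 3, 5], r−c [-1, -2, -3, 3, 2, 1], r+c [3, 6, 9, 5, 8, 11] are all distinct, so no two queens attack.

(1,2) (2,4) (3,6) (4,1) (5,3) (6,5)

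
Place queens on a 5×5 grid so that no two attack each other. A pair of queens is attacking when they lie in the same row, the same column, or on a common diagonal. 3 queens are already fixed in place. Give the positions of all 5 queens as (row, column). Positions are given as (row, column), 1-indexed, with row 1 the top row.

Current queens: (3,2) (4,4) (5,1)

(1,3) (2,5) (3,2) (4,4) (5,1)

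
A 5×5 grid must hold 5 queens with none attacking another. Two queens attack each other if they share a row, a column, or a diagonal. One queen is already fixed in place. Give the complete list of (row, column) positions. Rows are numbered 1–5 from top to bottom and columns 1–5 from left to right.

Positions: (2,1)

Row 1: attacked by (2,1)→{1,2}. Safe: 3, 4, 5. Place at column 3.
Row 3: attacked by (1,3)→{1,3,5}; (2,1)→{1,2}. Safe: 4. Place at column 4.
Row 4: attacked by (1,3)→{3}; (2,1)→{1,3}; (3,4)→{3,4,5}. Safe: 2. Place at column 2.
Row 5: attacked by (1,3)→{3}; (2,1)→{1,4}; (3,4)→{2,4}; (4,2)→{1,2,3}. Safe: 5. Place at column 5.
Columns [3, 1, 4, 2, 5], r−c [-2, 1, -1, 2, 0], r+c [4, 3, 7, 6, 10] are all distinct, so no two queens attack.

(1,3) (2,1) (3,4) (4,2) (5,5)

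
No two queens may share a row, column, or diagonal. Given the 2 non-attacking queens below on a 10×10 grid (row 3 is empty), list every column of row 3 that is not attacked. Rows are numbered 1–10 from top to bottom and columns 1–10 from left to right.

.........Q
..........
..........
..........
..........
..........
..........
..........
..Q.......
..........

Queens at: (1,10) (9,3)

(1,10) attacks row 3 at column 10 and diagonals 8.
(9,3) attacks row 3 at column 3 and diagonals 9.
Attacked columns: {3, 8, 9, 10}. Safe: {1, 2, 4, 5, 6, 7}.

columns 1, 2, 4, 5, 6, 7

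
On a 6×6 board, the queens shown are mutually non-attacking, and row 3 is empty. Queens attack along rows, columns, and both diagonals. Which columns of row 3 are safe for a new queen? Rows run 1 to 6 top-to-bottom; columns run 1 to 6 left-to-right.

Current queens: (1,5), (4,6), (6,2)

columns 1, 4

(1,5) attacks row 3 at column 5 and diagonals 3.
(4,6) attacks row 3 at column 6 and diagonals 5.
(6,2) attacks row 3 at column 2 and diagonals 5.
Attacked columns: {2, 3, 5, 6}. Safe: {1, 4}.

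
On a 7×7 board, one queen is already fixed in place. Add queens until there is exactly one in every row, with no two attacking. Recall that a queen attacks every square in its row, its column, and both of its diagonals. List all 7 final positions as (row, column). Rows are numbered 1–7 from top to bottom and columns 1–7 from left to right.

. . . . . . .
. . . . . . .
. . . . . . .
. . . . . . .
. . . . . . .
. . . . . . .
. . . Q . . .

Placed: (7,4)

Row 1: attacked by (7,4)→{4}. Safe: 1, 2, 3, 5, 6, 7. Place at column 1.
Row 2: attacked by (1,1)→{1,2}; (7,4)→{4}. Safe: 3, 5, 6, 7. Place at column 5.
Row 3: attacked by (1,1)→{1,3}; (2,5)→{4,5,6}; (7,4)→{4}. Safe: 2, 7. Place at column 2.
Row 4: attacked by (1,1)→{1,4}; (2,5)→{3,5,7}; (3,2)→{1,2,3}; (7,4)→{1,4,7}. Safe: 6. Place at column 6.
Row 5: attacked by (1,1)→{1,5}; (2,5)→{2,5}; (3,2)→{2,4}; (4,6)→{5,6,7}; (7,4)→{2,4,6}. Safe: 3. Place at column 3.
Row 6: attacked by (1,1)→{1,6}; (2,5)→{1,5}; (3,2)→{2,5}; (4,6)→{4,6}; (5,3)→{2,3,4}; (7,4)→{3,4,5}. Safe: 7. Place at column 7.
Columns [1, 5, 2, 6, 3, 7, 4], r−c [0, -3, 1, -2, 2, -1, 3], r+c [2, 7, 5, 10, 8, 13, 11] are all distinct, so no two queens attack.

(1,1) (2,5) (3,2) (4,6) (5,3) (6,7) (7,4)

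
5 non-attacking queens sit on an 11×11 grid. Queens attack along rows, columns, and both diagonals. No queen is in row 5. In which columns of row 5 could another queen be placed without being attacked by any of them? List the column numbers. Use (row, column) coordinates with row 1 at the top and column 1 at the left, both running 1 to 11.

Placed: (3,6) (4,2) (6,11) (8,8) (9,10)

(3,6) attacks row 5 at column 6 and diagonals 4, 8.
(4,2) attacks row 5 at column 2 and diagonals 1, 3.
(6,11) attacks row 5 at column 11 and diagonals 10.
(8,8) attacks row 5 at column 8 and diagonals 5, 11.
(9,10) attacks row 5 at column 10 and diagonals 6.
Attacked columns: {1, 2, 3, 4, 5, 6, 8, 10, 11}. Safe: {7, 9}.

columns 7, 9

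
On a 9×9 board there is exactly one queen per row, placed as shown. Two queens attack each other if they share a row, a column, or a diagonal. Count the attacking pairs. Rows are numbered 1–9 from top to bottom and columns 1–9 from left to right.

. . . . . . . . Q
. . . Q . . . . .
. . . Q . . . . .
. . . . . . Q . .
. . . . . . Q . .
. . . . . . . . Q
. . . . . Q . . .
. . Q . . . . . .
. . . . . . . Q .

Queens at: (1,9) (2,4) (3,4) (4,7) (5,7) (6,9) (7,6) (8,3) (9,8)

7

Same column: (1,9)–(6,9) (column 9); (2,4)–(3,4) (column 4); (4,7)–(5,7) (column 7).
Same diagonal: (2,4)–(5,7) (|2−5| = |4−7| = 3); (4,7)–(6,9) (|4−6| = |7−9| = 2); (4,7)–(8,3) (|4−8| = |7−3| = 4); (7,6)–(9,8) (|7−9| = |6−8| = 2).
Total attacking pairs: 7.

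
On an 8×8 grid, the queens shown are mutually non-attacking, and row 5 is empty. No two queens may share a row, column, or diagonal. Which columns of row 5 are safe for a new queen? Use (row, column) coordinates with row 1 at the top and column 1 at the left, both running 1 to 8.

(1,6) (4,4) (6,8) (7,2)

columns 1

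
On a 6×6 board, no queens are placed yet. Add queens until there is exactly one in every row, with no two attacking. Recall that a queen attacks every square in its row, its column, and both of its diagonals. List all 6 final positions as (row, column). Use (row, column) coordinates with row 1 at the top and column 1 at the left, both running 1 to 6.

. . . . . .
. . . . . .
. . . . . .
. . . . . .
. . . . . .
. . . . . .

(1,3) (2,6) (3,2) (4,5) (5,1) (6,4)

Row 1: Safe: 1, 2, 3, 4, 5, 6. Place at column 3.
Row 2: attacked by (1,3)→{2,3,4}. Safe: 1, 5, 6. Place at column 6.
Row 3: attacked by (1,3)→{1,3,5}; (2,6)→{5,6}. Safe: 2, 4. Place at column 2.
Row 4: attacked by (1,3)→{3,6}; (2,6)→{4,6}; (3,2)→{1,2,3}. Safe: 5. Place at column 5.
Row 5: attacked by (1,3)→{3}; (2,6)→{3,6}; (3,2)→{2,4}; (4,5)→{4,5,6}. Safe: 1. Place at column 1.
Row 6: attacked by (1,3)→{3}; (2,6)→{2,6}; (3,2)→{2,5}; (4,5)→{3,5}; (5,1)→{1,2}. Safe: 4. Place at column 4.
Columns [3, 6, 2, 5, 1, 4], r−c [-2, -4, 1, -1, 4, 2], r+c [4, 8, 5, 9, 6, 10] are all distinct, so no two queens attack.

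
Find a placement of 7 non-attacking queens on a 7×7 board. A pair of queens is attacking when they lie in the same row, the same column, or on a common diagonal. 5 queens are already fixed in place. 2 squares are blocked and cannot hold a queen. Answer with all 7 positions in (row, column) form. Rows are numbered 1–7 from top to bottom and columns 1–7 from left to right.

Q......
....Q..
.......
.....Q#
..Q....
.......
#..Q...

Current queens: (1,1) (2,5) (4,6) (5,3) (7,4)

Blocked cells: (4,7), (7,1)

(1,1) (2,5) (3,2) (4,6) (5,3) (6,7) (7,4)

Row 3: attacked by (1,1)→{1,3}; (2,5)→{4,5,6}; (4,6)→{5,6,7}; (5,3)→{1,3,5}; (7,4)→{4}. Safe: 2. Place at column 2.
Row 6: attacked by (1,1)→{1,6}; (2,5)→{1,5}; (3,2)→{2,5}; (4,6)→{4,6}; (5,3)→{2,3,4}; (7,4)→{3,4,5}. Safe: 7. Place at column 7.
Columns [1, 5, 2, 6, 3, 7, 4], r−c [0, -3, 1, -2, 2, -1, 3], r+c [2, 7, 5, 10, 8, 13, 11] are all distinct, so no two queens attack.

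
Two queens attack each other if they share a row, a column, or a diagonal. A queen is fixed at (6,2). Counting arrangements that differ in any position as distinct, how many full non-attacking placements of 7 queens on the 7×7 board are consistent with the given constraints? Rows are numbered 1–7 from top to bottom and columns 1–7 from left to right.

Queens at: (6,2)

Branch on row 1: col 1 → 1; col 3 → 1; col 4 → 0; col 5 → 1; col 6 → 1.
Sum: 1 + 1 + 0 + 1 + 1 = 4.

4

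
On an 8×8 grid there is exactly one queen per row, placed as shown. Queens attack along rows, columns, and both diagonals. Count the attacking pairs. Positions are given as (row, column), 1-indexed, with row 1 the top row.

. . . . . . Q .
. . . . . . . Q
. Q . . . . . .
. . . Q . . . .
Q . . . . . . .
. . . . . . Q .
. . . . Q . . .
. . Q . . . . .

Same column: (1,7)–(6,7) (column 7).
Same diagonal: (1,7)–(2,8) (|1−2| = |7−8| = 1); (1,7)–(4,4) (|1−4| = |7−4| = 3).
Total attacking pairs: 3.

3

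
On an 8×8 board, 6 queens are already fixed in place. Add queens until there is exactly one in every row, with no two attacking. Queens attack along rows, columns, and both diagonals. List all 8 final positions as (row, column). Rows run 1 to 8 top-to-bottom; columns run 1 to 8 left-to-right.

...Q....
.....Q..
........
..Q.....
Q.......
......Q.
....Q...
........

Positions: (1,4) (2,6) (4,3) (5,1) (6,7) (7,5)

(1,4) (2,6) (3,8) (4,3) (5,1) (6,7) (7,5) (8,2)

Row 3: attacked by (1,4)→{2,4,6}; (2,6)→{5,6,7}; (4,3)→{2,3,4}; (5,1)→{1,3}; (6,7)→{4,7}; (7,5)→{1,5}. Safe: 8. Place at column 8.
Row 8: attacked by (1,4)→{4}; (2,6)→{6}; (3,8)→{3,8}; (4,3)→{3,7}; (5,1)→{1,4}; (6,7)→{5,7}; (7,5)→{4,5,6}. Safe: 2. Place at column 2.
Columns [4, 6, 8, 3, 1, 7, 5, 2], r−c [-3, -4, -5, 1, 4, -1, 2, 6], r+c [5, 8, 11, 7, 6, 13, 12, 10] are all distinct, so no two queens attack.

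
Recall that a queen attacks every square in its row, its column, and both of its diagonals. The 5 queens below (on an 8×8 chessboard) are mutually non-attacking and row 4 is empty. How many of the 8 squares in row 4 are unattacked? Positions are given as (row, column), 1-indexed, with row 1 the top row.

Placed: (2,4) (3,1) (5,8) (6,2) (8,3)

1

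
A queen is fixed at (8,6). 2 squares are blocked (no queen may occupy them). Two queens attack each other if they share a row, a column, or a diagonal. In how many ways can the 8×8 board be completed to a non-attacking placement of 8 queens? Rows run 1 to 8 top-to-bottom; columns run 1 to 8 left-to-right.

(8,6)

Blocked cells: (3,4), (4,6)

Branch on row 1: col 1 → 0; col 2 → 0; col 3 → 5; col 4 → 4; col 5 → 3; col 7 → 1; col 8 → 1.
Sum: 0 + 0 + 5 + 4 + 3 + 1 + 1 = 14.

14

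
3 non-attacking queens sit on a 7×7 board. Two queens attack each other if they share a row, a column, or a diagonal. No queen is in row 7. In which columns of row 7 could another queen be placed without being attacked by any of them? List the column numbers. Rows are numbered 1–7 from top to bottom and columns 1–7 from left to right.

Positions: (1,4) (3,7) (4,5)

columns 1, 6

(1,4) attacks row 7 at column 4.
(3,7) attacks row 7 at column 7 and diagonals 3.
(4,5) attacks row 7 at column 5 and diagonals 2.
Attacked columns: {2, 3, 4, 5, 7}. Safe: {1, 6}.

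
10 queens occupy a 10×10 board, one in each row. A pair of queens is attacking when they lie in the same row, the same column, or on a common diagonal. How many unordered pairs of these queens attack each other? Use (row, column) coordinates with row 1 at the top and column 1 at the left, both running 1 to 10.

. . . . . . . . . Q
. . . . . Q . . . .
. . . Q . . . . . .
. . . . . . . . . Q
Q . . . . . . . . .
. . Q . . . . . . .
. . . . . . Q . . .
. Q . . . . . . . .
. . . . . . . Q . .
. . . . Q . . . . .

2

Same column: (1,10)–(4,10) (column 10).
Same diagonal: (4,10)–(7,7) (|4−7| = |10−7| = 3).
Total attacking pairs: 2.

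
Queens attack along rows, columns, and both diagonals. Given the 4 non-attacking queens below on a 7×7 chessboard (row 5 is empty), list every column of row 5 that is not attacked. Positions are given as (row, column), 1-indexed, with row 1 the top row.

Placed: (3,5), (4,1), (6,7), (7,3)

(3,5) attacks row 5 at column 5 and diagonals 3, 7.
(4,1) attacks row 5 at column 1 and diagonals 2.
(6,7) attacks row 5 at column 7 and diagonals 6.
(7,3) attacks row 5 at column 3 and diagonals 1, 5.
Attacked columns: {1, 2, 3, 5, 6, 7}. Safe: {4}.

columns 4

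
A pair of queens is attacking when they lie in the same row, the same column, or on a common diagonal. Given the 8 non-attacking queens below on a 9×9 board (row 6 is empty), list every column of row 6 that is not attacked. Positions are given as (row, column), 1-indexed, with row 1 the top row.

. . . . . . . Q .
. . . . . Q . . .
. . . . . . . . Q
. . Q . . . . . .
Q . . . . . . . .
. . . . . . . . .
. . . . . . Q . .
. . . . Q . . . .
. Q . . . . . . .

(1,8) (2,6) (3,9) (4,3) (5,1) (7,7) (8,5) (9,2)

(1,8) attacks row 6 at column 8 and diagonals 3.
(2,6) attacks row 6 at column 6 and diagonals 2.
(3,9) attacks row 6 at column 9 and diagonals 6.
(4,3) attacks row 6 at column 3 and diagonals 1, 5.
(5,1) attacks row 6 at column 1 and diagonals 2.
(7,7) attacks row 6 at column 7 and diagonals 6, 8.
(8,5) attacks row 6 at column 5 and diagonals 3, 7.
(9,2) attacks row 6 at column 2 and diagonals 5.
Attacked columns: {1, 2, 3, 5, 6, 7, 8, 9}. Safe: {4}.

columns 4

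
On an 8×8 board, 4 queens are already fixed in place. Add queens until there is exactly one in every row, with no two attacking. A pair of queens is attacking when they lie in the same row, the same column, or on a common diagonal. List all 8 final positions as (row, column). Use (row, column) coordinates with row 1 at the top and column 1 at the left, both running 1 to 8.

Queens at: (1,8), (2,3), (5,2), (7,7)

(1,8) (2,3) (3,1) (4,6) (5,2) (6,5) (7,7) (8,4)

Row 3: attacked by (1,8)→{6,8}; (2,3)→{2,3,4}; (5,2)→{2,4}; (7,7)→{3,7}. Safe: 1, 5. Place at column 1.
Row 4: attacked by (1,8)→{5,8}; (2,3)→{1,3,5}; (3,1)→{1,2}; (5,2)→{1,2,3}; (7,7)→{4,7}. Safe: 6. Place at column 6.
Row 6: attacked by (1,8)→{3,8}; (2,3)→{3,7}; (3,1)→{1,4}; (4,6)→{4,6,8}; (5,2)→{1,2,3}; (7,7)→{6,7,8}. Safe: 5. Place at column 5.
Row 8: attacked by (1,8)→{1,8}; (2,3)→{3}; (3,1)→{1,6}; (4,6)→{2,6}; (5,2)→{2,5}; (6,5)→{3,5,7}; (7,7)→{6,7,8}. Safe: 4. Place at column 4.
Columns [8, 3, 1, 6, 2, 5, 7, 4], r−c [-7, -1, 2, -2, 3, 1, 0, 4], r+c [9, 5, 4, 10, 7, 11, 14, 12] are all distinct, so no two queens attack.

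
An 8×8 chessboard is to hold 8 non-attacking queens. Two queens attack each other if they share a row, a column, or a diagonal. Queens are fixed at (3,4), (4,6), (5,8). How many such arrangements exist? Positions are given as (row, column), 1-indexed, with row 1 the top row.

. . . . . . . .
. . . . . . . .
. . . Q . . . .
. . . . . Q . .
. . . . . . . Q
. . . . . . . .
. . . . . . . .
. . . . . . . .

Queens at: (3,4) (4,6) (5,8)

Branch on row 1: col 1 → 1; col 5 → 2; col 7 → 0.
Sum: 1 + 2 + 0 = 3.

3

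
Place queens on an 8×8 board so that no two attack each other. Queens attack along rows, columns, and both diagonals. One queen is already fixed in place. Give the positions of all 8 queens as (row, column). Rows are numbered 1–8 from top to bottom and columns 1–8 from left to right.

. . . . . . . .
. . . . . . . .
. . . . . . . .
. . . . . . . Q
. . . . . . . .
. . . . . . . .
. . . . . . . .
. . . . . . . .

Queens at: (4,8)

(1,2) (2,4) (3,6) (4,8) (5,3) (6,1) (7,7) (8,5)

Row 1: attacked by (4,8)→{5,8}. Safe: 1, 2, 3, 4, 6, 7. Place at column 2.
Row 2: attacked by (1,2)→{1,2,3}; (4,8)→{6,8}. Safe: 4, 5, 7. Place at column 4.
Row 3: attacked by (1,2)→{2,4}; (2,4)→{3,4,5}; (4,8)→{7,8}. Safe: 1, 6. Place at column 6.
Row 5: attacked by (1,2)→{2,6}; (2,4)→{1,4,7}; (3,6)→{4,6,8}; (4,8)→{7,8}. Safe: 3, 5. Place at column 3.
Row 6: attacked by (1,2)→{2,7}; (2,4)→{4,8}; (3,6)→{3,6}; (4,8)→{6,8}; (5,3)→{2,3,4}. Safe: 1, 5. Place at column 1.
Row 7: attacked by (1,2)→{2,8}; (2,4)→{4}; (3,6)→{2,6}; (4,8)→{5,8}; (5,3)→{1,3,5}; (6,1)→{1,2}. Safe: 7. Place at column 7.
Row 8: attacked by (1,2)→{2}; (2,4)→{4}; (3,6)→{1,6}; (4,8)→{4,8}; (5,3)→{3,6}; (6,1)→{1,3}; (7,7)→{6,7,8}. Safe: 5. Place at column 5.
Columns [2, 4, 6, 8, 3, 1, 7, 5], r−c [-1, -2, -3, -4, 2, 5, 0, 3], r+c [3, 6, 9, 12, 8, 7, 14, 13] are all distinct, so no two queens attack.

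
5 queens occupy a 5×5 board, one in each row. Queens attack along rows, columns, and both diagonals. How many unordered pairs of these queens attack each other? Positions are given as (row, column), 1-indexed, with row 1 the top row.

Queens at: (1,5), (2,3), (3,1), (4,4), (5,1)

Same column: (3,1)–(5,1) (column 1).
Same diagonal: (1,5)–(5,1) (|1−5| = |5−1| = 4).
Total attacking pairs: 2.

2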